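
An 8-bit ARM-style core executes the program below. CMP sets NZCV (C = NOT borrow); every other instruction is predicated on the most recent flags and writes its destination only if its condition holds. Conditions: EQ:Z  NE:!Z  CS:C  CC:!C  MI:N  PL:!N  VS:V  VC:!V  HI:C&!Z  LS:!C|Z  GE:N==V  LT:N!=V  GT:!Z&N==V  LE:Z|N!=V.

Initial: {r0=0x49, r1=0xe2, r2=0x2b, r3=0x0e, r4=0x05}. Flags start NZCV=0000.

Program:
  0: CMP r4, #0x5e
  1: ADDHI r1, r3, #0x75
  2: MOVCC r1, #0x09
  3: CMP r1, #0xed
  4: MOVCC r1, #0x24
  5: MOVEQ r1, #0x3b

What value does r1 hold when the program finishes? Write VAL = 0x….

0: ✓ CMP  NZCV=1000
1: · ADDHI
2: ✓ MOVCC  r1←0x09
3: ✓ CMP  NZCV=0000
4: ✓ MOVCC  r1←0x24
5: · MOVEQ

VAL = 0x24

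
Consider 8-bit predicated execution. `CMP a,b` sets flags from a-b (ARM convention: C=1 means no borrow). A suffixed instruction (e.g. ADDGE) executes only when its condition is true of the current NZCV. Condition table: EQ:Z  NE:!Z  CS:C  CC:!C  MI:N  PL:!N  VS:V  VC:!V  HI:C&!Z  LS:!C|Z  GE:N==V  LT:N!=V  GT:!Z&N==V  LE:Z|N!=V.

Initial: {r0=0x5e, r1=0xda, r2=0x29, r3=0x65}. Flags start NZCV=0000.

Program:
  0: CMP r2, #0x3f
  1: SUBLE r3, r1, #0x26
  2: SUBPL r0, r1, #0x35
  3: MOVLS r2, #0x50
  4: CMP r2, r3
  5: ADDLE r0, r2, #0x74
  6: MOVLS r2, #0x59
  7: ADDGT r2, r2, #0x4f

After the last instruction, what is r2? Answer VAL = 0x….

0: ✓ CMP  NZCV=1000
1: ✓ SUBLE  r3←0xb4
2: · SUBPL
3: ✓ MOVLS  r2←0x50
4: ✓ CMP  NZCV=1001
5: · ADDLE
6: ✓ MOVLS  r2←0x59
7: ✓ ADDGT  r2←0xa8

VAL = 0xa8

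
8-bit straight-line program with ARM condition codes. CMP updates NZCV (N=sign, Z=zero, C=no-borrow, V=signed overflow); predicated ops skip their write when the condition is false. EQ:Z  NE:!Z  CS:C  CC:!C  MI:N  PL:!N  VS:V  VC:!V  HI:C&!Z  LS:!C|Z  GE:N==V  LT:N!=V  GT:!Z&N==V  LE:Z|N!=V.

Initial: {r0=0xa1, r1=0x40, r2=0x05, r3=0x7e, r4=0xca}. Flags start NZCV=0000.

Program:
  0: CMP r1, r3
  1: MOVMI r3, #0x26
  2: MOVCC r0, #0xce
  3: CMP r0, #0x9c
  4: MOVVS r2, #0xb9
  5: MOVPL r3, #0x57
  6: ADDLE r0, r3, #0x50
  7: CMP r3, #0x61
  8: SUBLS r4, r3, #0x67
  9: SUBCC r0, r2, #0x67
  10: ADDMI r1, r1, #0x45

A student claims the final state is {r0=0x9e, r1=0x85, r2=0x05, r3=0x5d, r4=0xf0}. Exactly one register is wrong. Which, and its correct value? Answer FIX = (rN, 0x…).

0: ✓ CMP  NZCV=1000
1: ✓ MOVMI  r3←0x26
2: ✓ MOVCC  r0←0xce
3: ✓ CMP  NZCV=0010
4: · MOVVS
5: ✓ MOVPL  r3←0x57
6: · ADDLE
7: ✓ CMP  NZCV=1000
8: ✓ SUBLS  r4←0xf0
9: ✓ SUBCC  r0←0x9e
10: ✓ ADDMI  r1←0x85

FIX = (r3, 0x57)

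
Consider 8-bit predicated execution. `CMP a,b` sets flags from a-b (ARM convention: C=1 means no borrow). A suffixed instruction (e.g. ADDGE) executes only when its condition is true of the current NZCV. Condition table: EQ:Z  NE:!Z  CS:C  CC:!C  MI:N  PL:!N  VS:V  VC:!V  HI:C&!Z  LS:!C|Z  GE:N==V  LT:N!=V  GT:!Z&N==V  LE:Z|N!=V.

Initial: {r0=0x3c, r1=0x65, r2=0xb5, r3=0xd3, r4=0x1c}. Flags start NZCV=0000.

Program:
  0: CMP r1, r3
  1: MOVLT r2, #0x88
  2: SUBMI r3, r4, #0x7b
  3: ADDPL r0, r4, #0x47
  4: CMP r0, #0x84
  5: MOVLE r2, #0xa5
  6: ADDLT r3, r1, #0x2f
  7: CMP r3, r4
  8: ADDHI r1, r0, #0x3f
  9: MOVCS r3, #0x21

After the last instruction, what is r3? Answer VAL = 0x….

0: ✓ CMP  NZCV=1001
1: · MOVLT
2: ✓ SUBMI  r3←0xa1
3: · ADDPL
4: ✓ CMP  NZCV=1001
5: · MOVLE
6: · ADDLT
7: ✓ CMP  NZCV=1010
8: ✓ ADDHI  r1←0x7b
9: ✓ MOVCS  r3←0x21

VAL = 0x21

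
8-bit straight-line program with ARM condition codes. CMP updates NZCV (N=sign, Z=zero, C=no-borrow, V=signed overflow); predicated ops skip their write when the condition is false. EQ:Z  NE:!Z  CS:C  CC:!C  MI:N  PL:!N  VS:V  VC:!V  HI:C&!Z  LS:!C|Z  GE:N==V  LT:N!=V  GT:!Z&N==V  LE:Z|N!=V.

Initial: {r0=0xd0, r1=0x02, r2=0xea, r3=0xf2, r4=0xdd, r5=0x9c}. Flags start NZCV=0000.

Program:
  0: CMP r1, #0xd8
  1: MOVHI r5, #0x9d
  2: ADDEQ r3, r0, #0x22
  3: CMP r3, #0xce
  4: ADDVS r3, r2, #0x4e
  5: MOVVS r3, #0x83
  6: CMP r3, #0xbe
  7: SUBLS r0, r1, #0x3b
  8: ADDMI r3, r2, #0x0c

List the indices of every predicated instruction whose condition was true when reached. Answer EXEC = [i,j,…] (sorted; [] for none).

0: ✓ CMP  NZCV=0000
1: · MOVHI
2: · ADDEQ
3: ✓ CMP  NZCV=0010
4: · ADDVS
5: · MOVVS
6: ✓ CMP  NZCV=0010
7: · SUBLS
8: · ADDMI

EXEC = []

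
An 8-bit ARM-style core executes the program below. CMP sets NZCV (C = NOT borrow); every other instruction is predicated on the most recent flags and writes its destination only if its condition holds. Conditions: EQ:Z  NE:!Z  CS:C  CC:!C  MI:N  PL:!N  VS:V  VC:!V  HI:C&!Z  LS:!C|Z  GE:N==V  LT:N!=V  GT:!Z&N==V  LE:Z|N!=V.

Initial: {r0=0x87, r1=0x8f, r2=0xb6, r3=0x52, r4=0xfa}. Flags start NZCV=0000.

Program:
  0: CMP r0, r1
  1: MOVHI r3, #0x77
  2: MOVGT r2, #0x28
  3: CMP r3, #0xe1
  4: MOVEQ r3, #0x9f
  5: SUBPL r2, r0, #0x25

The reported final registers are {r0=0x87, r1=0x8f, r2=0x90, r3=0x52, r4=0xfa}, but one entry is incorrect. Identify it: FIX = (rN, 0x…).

0: ✓ CMP  NZCV=1000
1: · MOVHI
2: · MOVGT
3: ✓ CMP  NZCV=0000
4: · MOVEQ
5: ✓ SUBPL  r2←0x62

FIX = (r2, 0x62)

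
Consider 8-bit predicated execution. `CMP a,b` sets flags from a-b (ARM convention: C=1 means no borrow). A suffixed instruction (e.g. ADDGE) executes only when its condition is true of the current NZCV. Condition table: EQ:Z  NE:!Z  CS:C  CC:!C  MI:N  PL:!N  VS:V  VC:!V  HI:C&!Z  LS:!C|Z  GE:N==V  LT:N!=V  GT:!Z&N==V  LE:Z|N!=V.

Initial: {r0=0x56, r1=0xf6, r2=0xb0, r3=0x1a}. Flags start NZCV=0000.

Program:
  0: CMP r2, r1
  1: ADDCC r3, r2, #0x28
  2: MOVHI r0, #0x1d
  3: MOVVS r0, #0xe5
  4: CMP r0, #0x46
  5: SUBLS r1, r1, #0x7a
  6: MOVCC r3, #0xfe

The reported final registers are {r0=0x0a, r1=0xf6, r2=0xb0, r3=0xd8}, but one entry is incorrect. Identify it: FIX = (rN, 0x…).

FIX = (r0, 0x56)

[0] flags=1000 → (cmp)
[1] flags=1000 CC?T → r3=0xd8
[2] flags=1000 HI?F → skip
[3] flags=1000 VS?F → skip
[4] flags=0010 → (cmp)
[5] flags=0010 LS?F → skip
[6] flags=0010 CC?F → skip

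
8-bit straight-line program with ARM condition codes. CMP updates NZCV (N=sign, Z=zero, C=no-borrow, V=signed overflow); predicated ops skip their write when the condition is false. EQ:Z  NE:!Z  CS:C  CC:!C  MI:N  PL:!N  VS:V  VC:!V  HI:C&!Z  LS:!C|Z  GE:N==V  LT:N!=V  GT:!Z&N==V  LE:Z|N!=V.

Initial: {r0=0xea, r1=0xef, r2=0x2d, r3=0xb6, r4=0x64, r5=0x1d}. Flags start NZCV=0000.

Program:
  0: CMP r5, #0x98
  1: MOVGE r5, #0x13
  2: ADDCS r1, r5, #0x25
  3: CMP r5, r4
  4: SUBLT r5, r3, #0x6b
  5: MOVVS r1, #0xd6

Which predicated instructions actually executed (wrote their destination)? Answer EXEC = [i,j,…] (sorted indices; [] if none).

EXEC = [1,4]

[0] flags=1001 → (cmp)
[1] flags=1001 GE?T → r5=0x13
[2] flags=1001 CS?F → skip
[3] flags=1000 → (cmp)
[4] flags=1000 LT?T → r5=0x4b
[5] flags=1000 VS?F → skip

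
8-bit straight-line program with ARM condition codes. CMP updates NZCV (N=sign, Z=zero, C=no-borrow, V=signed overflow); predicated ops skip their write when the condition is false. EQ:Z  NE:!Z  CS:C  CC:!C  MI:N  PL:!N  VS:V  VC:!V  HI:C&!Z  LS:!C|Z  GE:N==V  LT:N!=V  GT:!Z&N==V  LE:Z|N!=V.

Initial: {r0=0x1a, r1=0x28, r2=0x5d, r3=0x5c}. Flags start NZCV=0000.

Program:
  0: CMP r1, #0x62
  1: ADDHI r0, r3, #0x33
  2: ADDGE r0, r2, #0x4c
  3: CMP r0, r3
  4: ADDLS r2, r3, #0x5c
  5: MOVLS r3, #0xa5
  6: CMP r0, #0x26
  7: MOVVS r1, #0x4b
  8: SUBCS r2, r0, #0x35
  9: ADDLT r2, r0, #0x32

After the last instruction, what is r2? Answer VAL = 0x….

VAL = 0x4c

[0] flags=1000 → (cmp)
[1] flags=1000 HI?F → skip
[2] flags=1000 GE?F → skip
[3] flags=1000 → (cmp)
[4] flags=1000 LS?T → r2=0xb8
[5] flags=1000 LS?T → r3=0xa5
[6] flags=1000 → (cmp)
[7] flags=1000 VS?F → skip
[8] flags=1000 CS?F → skip
[9] flags=1000 LT?T → r2=0x4c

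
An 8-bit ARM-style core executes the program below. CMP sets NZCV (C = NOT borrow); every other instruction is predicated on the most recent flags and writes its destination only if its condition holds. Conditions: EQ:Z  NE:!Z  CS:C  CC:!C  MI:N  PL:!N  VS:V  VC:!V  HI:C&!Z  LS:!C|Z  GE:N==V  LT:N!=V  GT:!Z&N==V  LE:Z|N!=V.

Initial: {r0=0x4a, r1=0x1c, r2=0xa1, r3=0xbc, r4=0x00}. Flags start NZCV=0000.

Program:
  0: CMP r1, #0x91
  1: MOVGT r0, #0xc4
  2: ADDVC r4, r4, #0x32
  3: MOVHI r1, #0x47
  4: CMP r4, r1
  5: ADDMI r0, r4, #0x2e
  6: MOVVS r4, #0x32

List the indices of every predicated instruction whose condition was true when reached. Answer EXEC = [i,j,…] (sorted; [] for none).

EXEC = [1,5]

0: ✓ CMP  NZCV=1001
1: ✓ MOVGT  r0←0xc4
2: · ADDVC
3: · MOVHI
4: ✓ CMP  NZCV=1000
5: ✓ ADDMI  r0←0x2e
6: · MOVVS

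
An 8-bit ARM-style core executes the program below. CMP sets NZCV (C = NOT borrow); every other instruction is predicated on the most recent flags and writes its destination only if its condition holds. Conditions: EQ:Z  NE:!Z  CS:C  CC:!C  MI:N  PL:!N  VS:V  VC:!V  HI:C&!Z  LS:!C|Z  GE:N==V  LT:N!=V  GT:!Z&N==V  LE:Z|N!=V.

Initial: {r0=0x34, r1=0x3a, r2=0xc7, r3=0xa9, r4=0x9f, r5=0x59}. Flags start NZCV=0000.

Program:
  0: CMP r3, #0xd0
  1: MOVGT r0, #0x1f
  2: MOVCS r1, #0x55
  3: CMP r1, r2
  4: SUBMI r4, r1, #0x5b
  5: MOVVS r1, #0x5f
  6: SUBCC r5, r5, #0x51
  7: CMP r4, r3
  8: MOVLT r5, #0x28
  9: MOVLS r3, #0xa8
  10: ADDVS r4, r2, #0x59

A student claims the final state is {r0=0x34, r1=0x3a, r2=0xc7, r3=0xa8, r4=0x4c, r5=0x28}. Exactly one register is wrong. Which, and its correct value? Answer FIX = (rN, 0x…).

0: ✓ CMP  NZCV=1000
1: · MOVGT
2: · MOVCS
3: ✓ CMP  NZCV=0000
4: · SUBMI
5: · MOVVS
6: ✓ SUBCC  r5←0x08
7: ✓ CMP  NZCV=1000
8: ✓ MOVLT  r5←0x28
9: ✓ MOVLS  r3←0xa8
10: · ADDVS

FIX = (r4, 0x9f)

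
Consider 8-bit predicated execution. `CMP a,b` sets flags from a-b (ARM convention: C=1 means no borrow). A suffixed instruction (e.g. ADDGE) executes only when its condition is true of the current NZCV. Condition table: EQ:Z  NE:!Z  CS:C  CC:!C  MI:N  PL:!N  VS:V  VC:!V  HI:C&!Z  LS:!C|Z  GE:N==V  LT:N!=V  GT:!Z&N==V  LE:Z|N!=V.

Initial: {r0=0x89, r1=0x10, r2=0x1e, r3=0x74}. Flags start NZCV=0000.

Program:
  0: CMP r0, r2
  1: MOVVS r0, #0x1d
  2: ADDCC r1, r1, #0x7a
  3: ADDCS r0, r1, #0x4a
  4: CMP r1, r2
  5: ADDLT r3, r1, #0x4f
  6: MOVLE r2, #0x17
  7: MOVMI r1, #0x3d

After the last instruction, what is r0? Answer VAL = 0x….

VAL = 0x5a

[0] flags=0011 → (cmp)
[1] flags=0011 VS?T → r0=0x1d
[2] flags=0011 CC?F → skip
[3] flags=0011 CS?T → r0=0x5a
[4] flags=1000 → (cmp)
[5] flags=1000 LT?T → r3=0x5f
[6] flags=1000 LE?T → r2=0x17
[7] flags=1000 MI?T → r1=0x3d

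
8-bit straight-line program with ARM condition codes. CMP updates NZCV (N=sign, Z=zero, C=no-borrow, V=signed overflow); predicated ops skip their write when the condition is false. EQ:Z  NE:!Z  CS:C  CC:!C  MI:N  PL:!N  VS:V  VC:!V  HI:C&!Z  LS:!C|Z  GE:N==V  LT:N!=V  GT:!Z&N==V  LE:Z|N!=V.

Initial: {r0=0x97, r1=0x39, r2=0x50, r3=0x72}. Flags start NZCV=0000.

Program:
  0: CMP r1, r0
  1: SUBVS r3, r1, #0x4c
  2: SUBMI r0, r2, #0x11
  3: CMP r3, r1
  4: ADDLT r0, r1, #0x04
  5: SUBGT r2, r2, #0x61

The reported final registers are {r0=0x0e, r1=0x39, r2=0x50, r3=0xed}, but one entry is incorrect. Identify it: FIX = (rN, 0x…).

FIX = (r0, 0x3d)

[0] flags=1001 → (cmp)
[1] flags=1001 VS?T → r3=0xed
[2] flags=1001 MI?T → r0=0x3f
[3] flags=1010 → (cmp)
[4] flags=1010 LT?T → r0=0x3d
[5] flags=1010 GT?F → skip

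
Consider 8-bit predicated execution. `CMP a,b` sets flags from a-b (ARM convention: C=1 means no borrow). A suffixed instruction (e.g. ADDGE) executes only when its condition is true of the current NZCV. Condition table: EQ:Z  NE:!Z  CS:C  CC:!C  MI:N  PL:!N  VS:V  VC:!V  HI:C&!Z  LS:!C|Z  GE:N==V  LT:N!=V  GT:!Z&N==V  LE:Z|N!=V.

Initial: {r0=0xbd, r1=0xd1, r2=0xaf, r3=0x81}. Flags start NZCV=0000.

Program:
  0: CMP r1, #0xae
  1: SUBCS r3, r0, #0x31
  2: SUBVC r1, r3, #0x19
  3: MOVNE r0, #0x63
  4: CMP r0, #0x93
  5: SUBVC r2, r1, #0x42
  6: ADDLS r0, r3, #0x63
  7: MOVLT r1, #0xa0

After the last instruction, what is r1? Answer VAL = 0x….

[0] flags=0010 → (cmp)
[1] flags=0010 CS?T → r3=0x8c
[2] flags=0010 VC?T → r1=0x73
[3] flags=0010 NE?T → r0=0x63
[4] flags=1001 → (cmp)
[5] flags=1001 VC?F → skip
[6] flags=1001 LS?T → r0=0xef
[7] flags=1001 LT?F → skip

VAL = 0x73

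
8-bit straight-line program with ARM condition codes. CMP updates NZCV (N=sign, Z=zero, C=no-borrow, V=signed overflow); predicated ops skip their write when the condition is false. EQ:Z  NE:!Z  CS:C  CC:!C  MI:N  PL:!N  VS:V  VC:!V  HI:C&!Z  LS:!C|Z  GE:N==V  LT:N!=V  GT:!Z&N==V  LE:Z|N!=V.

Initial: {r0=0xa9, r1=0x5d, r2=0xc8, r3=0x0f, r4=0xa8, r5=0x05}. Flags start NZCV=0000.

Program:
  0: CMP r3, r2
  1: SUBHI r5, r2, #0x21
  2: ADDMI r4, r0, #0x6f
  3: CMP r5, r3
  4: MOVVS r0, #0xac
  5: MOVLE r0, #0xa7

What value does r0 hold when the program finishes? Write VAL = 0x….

VAL = 0xa7

[0] flags=0000 → (cmp)
[1] flags=0000 HI?F → skip
[2] flags=0000 MI?F → skip
[3] flags=1000 → (cmp)
[4] flags=1000 VS?F → skip
[5] flags=1000 LE?T → r0=0xa7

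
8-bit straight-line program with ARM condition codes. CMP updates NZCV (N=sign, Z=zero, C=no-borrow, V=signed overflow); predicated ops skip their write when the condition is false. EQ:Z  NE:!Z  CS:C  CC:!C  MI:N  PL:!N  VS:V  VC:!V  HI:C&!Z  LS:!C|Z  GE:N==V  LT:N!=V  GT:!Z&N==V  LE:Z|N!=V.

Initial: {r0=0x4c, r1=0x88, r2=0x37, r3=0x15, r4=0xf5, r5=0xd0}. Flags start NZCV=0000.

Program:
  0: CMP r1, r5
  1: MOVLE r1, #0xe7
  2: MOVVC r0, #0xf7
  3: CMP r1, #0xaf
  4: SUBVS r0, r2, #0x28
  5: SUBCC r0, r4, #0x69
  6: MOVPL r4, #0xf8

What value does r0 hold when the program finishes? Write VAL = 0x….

0: ✓ CMP  NZCV=1000
1: ✓ MOVLE  r1←0xe7
2: ✓ MOVVC  r0←0xf7
3: ✓ CMP  NZCV=0010
4: · SUBVS
5: · SUBCC
6: ✓ MOVPL  r4←0xf8

VAL = 0xf7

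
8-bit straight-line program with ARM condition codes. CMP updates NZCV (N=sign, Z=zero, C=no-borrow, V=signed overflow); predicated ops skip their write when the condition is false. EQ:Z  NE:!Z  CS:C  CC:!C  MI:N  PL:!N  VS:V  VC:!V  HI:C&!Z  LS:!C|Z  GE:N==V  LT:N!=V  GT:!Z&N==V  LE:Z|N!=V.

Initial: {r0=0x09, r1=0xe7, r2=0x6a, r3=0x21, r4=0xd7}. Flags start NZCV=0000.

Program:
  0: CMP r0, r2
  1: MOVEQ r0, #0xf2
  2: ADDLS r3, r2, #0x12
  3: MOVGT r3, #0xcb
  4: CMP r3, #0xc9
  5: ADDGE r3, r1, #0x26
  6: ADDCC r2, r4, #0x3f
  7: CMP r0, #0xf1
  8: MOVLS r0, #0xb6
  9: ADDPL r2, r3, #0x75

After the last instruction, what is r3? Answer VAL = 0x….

VAL = 0x0d

[0] flags=1000 → (cmp)
[1] flags=1000 EQ?F → skip
[2] flags=1000 LS?T → r3=0x7c
[3] flags=1000 GT?F → skip
[4] flags=1001 → (cmp)
[5] flags=1001 GE?T → r3=0x0d
[6] flags=1001 CC?T → r2=0x16
[7] flags=0000 → (cmp)
[8] flags=0000 LS?T → r0=0xb6
[9] flags=0000 PL?T → r2=0x82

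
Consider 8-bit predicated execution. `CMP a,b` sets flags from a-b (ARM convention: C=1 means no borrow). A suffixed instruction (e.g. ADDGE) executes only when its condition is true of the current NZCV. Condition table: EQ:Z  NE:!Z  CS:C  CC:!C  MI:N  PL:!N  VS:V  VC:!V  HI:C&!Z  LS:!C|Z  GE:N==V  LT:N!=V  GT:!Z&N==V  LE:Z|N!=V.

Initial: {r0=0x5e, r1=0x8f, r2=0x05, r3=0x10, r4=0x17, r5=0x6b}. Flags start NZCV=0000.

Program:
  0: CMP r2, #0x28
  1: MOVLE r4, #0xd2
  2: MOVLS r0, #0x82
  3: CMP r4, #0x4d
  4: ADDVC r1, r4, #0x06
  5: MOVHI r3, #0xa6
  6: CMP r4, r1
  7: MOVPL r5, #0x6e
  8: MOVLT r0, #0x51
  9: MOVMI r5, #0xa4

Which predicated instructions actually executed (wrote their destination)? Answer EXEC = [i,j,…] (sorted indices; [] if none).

EXEC = [1,2,4,5,8,9]

[0] flags=1000 → (cmp)
[1] flags=1000 LE?T → r4=0xd2
[2] flags=1000 LS?T → r0=0x82
[3] flags=1010 → (cmp)
[4] flags=1010 VC?T → r1=0xd8
[5] flags=1010 HI?T → r3=0xa6
[6] flags=1000 → (cmp)
[7] flags=1000 PL?F → skip
[8] flags=1000 LT?T → r0=0x51
[9] flags=1000 MI?T → r5=0xa4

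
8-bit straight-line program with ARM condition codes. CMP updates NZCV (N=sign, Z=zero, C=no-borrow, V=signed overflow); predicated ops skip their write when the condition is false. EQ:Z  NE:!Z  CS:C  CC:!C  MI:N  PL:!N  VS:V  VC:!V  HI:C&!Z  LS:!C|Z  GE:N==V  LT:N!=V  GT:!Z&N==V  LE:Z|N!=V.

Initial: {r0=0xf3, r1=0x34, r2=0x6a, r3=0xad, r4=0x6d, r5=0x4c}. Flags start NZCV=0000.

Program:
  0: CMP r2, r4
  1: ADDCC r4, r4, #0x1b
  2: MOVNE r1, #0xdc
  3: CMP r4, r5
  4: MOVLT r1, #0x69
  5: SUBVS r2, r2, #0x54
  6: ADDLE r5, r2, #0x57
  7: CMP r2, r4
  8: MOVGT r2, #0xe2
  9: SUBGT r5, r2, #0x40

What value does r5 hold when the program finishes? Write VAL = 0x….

VAL = 0xa2

[0] flags=1000 → (cmp)
[1] flags=1000 CC?T → r4=0x88
[2] flags=1000 NE?T → r1=0xdc
[3] flags=0011 → (cmp)
[4] flags=0011 LT?T → r1=0x69
[5] flags=0011 VS?T → r2=0x16
[6] flags=0011 LE?T → r5=0x6d
[7] flags=1001 → (cmp)
[8] flags=1001 GT?T → r2=0xe2
[9] flags=1001 GT?T → r5=0xa2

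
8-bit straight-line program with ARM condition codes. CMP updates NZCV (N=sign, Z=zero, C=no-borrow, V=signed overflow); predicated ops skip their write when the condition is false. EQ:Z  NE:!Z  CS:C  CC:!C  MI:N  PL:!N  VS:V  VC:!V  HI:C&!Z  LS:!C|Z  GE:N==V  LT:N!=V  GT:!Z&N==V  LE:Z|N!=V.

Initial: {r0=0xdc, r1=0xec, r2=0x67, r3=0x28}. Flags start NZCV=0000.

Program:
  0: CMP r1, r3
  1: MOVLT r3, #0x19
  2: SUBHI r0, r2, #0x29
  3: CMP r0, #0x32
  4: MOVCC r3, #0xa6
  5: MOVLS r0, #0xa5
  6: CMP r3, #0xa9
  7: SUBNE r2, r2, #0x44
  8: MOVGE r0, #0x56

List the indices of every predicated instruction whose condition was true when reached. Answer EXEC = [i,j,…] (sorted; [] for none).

[0] flags=1010 → (cmp)
[1] flags=1010 LT?T → r3=0x19
[2] flags=1010 HI?T → r0=0x3e
[3] flags=0010 → (cmp)
[4] flags=0010 CC?F → skip
[5] flags=0010 LS?F → skip
[6] flags=0000 → (cmp)
[7] flags=0000 NE?T → r2=0x23
[8] flags=0000 GE?T → r0=0x56

EXEC = [1,2,7,8]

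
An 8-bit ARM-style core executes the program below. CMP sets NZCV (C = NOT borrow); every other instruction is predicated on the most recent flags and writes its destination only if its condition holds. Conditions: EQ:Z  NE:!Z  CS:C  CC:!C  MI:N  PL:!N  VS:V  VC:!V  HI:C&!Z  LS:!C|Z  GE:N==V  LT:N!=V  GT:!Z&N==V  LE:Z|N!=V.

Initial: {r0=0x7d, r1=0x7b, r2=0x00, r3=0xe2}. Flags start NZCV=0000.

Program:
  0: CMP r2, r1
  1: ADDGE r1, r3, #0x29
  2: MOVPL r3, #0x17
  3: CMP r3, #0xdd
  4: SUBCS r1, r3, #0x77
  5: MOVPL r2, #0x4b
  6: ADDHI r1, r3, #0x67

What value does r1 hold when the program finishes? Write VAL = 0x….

[0] flags=1000 → (cmp)
[1] flags=1000 GE?F → skip
[2] flags=1000 PL?F → skip
[3] flags=0010 → (cmp)
[4] flags=0010 CS?T → r1=0x6b
[5] flags=0010 PL?T → r2=0x4b
[6] flags=0010 HI?T → r1=0x49

VAL = 0x49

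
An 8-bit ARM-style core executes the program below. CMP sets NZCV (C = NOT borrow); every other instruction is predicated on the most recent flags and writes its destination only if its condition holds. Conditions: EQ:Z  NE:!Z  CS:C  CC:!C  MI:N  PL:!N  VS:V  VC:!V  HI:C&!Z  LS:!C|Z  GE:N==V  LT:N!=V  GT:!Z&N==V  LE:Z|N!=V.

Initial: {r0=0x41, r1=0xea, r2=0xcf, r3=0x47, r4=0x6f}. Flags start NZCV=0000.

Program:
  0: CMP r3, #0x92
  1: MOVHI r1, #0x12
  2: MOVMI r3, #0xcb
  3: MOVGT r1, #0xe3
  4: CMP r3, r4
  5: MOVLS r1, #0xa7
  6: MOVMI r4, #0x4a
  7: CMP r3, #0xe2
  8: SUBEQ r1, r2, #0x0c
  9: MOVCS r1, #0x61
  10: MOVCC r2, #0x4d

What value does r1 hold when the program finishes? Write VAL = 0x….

VAL = 0xe3

0: ✓ CMP  NZCV=1001
1: · MOVHI
2: ✓ MOVMI  r3←0xcb
3: ✓ MOVGT  r1←0xe3
4: ✓ CMP  NZCV=0011
5: · MOVLS
6: · MOVMI
7: ✓ CMP  NZCV=1000
8: · SUBEQ
9: · MOVCS
10: ✓ MOVCC  r2←0x4d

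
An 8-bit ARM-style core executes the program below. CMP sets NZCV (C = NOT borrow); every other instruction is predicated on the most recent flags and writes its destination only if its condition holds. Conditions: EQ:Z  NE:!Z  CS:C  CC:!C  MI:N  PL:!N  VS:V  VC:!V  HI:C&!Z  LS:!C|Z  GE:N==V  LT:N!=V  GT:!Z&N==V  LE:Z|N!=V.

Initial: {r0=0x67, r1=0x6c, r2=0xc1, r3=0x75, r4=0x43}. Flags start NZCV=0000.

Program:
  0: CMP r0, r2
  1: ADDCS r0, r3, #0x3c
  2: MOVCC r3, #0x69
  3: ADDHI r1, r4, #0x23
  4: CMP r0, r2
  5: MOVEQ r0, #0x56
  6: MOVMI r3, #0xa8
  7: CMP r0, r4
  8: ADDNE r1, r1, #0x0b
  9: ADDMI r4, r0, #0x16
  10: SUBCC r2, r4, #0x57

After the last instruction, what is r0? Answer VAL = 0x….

VAL = 0x67

0: ✓ CMP  NZCV=1001
1: · ADDCS
2: ✓ MOVCC  r3←0x69
3: · ADDHI
4: ✓ CMP  NZCV=1001
5: · MOVEQ
6: ✓ MOVMI  r3←0xa8
7: ✓ CMP  NZCV=0010
8: ✓ ADDNE  r1←0x77
9: · ADDMI
10: · SUBCC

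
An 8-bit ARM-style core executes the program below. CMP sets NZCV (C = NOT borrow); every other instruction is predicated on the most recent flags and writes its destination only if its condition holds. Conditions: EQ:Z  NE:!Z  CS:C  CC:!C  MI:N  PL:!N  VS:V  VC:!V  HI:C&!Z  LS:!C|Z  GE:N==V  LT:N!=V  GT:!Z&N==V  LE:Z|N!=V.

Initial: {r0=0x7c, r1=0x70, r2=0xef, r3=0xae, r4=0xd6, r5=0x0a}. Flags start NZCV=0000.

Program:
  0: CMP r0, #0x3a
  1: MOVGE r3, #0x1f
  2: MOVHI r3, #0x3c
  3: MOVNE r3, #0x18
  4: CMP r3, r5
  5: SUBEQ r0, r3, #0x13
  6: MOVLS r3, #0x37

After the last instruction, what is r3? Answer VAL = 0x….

VAL = 0x18

0: ✓ CMP  NZCV=0010
1: ✓ MOVGE  r3←0x1f
2: ✓ MOVHI  r3←0x3c
3: ✓ MOVNE  r3←0x18
4: ✓ CMP  NZCV=0010
5: · SUBEQ
6: · MOVLS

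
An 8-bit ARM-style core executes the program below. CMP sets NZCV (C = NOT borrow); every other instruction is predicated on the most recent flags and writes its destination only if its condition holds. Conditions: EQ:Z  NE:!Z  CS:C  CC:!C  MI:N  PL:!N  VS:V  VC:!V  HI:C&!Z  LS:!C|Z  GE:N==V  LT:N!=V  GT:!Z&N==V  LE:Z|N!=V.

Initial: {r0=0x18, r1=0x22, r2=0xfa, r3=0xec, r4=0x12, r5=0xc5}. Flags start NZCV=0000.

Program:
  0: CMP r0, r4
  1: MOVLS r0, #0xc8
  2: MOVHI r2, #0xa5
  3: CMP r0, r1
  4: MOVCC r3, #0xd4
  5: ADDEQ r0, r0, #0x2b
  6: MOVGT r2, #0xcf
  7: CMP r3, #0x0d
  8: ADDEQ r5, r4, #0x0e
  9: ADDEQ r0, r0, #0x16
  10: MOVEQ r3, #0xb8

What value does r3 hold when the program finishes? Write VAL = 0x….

VAL = 0xd4

0: ✓ CMP  NZCV=0010
1: · MOVLS
2: ✓ MOVHI  r2←0xa5
3: ✓ CMP  NZCV=1000
4: ✓ MOVCC  r3←0xd4
5: · ADDEQ
6: · MOVGT
7: ✓ CMP  NZCV=1010
8: · ADDEQ
9: · ADDEQ
10: · MOVEQ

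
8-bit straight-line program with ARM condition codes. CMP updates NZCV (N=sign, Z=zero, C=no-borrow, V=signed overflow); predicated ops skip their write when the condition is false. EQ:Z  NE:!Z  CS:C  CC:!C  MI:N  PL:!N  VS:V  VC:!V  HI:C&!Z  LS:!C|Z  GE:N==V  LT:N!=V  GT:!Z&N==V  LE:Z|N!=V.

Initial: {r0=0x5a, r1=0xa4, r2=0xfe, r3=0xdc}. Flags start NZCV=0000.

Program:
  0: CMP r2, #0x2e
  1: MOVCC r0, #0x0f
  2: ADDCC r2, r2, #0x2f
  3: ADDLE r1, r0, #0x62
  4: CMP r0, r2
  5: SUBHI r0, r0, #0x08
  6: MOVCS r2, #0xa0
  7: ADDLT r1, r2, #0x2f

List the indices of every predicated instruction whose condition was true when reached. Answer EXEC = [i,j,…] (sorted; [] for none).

[0] flags=1010 → (cmp)
[1] flags=1010 CC?F → skip
[2] flags=1010 CC?F → skip
[3] flags=1010 LE?T → r1=0xbc
[4] flags=0000 → (cmp)
[5] flags=0000 HI?F → skip
[6] flags=0000 CS?F → skip
[7] flags=0000 LT?F → skip

EXEC = [3]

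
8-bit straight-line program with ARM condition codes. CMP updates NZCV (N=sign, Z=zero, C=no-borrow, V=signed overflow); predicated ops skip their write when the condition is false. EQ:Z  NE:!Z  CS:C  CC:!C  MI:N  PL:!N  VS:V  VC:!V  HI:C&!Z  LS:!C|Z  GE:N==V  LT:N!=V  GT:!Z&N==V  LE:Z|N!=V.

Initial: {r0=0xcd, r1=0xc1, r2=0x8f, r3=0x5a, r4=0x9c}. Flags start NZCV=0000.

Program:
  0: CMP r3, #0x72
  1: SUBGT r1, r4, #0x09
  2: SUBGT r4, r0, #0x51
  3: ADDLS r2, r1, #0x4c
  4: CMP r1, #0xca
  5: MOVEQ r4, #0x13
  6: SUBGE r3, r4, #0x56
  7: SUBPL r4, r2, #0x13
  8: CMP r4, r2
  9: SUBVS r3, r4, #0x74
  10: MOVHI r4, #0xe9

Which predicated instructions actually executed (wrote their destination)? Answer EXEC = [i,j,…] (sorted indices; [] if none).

0: ✓ CMP  NZCV=1000
1: · SUBGT
2: · SUBGT
3: ✓ ADDLS  r2←0x0d
4: ✓ CMP  NZCV=1000
5: · MOVEQ
6: · SUBGE
7: · SUBPL
8: ✓ CMP  NZCV=1010
9: · SUBVS
10: ✓ MOVHI  r4←0xe9

EXEC = [3,10]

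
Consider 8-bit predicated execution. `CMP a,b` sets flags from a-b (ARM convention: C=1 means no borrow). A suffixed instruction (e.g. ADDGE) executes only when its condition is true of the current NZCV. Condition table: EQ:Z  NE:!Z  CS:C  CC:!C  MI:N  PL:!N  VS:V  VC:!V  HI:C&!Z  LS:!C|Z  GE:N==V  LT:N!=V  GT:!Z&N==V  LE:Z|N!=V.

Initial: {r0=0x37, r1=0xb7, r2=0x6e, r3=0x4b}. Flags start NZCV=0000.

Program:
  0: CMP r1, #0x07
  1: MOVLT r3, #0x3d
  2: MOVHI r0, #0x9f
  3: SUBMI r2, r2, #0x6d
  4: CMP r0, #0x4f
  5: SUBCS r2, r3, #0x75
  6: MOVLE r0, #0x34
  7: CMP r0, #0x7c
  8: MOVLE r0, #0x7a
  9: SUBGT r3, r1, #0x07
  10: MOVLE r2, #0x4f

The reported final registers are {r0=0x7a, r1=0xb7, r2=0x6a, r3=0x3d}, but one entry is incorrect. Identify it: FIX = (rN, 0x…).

FIX = (r2, 0x4f)

0: ✓ CMP  NZCV=1010
1: ✓ MOVLT  r3←0x3d
2: ✓ MOVHI  r0←0x9f
3: ✓ SUBMI  r2←0x01
4: ✓ CMP  NZCV=0011
5: ✓ SUBCS  r2←0xc8
6: ✓ MOVLE  r0←0x34
7: ✓ CMP  NZCV=1000
8: ✓ MOVLE  r0←0x7a
9: · SUBGT
10: ✓ MOVLE  r2←0x4f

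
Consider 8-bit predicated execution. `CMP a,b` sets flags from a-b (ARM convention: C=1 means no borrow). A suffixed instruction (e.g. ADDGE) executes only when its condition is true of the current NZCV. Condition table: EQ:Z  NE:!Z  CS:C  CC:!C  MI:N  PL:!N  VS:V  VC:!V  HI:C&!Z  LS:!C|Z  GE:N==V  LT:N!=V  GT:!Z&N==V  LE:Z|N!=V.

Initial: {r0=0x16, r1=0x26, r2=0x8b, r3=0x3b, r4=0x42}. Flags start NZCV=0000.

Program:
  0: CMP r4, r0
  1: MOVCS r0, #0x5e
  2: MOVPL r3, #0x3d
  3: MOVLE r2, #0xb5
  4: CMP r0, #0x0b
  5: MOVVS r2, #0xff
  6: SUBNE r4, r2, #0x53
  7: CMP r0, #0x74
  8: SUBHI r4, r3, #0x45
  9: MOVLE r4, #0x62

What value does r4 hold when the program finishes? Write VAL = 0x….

VAL = 0x62

0: ✓ CMP  NZCV=0010
1: ✓ MOVCS  r0←0x5e
2: ✓ MOVPL  r3←0x3d
3: · MOVLE
4: ✓ CMP  NZCV=0010
5: · MOVVS
6: ✓ SUBNE  r4←0x38
7: ✓ CMP  NZCV=1000
8: · SUBHI
9: ✓ MOVLE  r4←0x62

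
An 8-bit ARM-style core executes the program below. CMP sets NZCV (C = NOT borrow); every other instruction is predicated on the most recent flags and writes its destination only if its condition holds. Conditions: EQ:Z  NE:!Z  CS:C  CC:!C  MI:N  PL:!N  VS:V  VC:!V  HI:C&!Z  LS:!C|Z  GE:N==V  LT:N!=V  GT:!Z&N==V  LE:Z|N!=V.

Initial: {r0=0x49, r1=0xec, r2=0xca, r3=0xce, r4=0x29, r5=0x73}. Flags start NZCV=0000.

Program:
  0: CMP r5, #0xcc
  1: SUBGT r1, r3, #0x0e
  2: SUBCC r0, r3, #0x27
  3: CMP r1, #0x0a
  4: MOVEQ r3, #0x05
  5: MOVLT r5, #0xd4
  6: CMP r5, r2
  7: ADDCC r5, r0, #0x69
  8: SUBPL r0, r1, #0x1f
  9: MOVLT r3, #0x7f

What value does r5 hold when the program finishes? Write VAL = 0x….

[0] flags=1001 → (cmp)
[1] flags=1001 GT?T → r1=0xc0
[2] flags=1001 CC?T → r0=0xa7
[3] flags=1010 → (cmp)
[4] flags=1010 EQ?F → skip
[5] flags=1010 LT?T → r5=0xd4
[6] flags=0010 → (cmp)
[7] flags=0010 CC?F → skip
[8] flags=0010 PL?T → r0=0xa1
[9] flags=0010 LT?F → skip

VAL = 0xd4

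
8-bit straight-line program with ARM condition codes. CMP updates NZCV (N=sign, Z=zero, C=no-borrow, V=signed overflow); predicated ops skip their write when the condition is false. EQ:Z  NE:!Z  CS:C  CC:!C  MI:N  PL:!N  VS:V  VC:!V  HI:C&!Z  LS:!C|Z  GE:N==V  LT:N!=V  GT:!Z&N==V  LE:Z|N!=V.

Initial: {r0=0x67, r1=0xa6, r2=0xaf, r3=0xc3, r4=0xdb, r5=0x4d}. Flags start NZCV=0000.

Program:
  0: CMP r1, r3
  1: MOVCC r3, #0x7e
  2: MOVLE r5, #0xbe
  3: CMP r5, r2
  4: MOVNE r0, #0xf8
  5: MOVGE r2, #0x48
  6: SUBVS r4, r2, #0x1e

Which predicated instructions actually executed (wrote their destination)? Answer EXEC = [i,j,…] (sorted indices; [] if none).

EXEC = [1,2,4,5]

[0] flags=1000 → (cmp)
[1] flags=1000 CC?T → r3=0x7e
[2] flags=1000 LE?T → r5=0xbe
[3] flags=0010 → (cmp)
[4] flags=0010 NE?T → r0=0xf8
[5] flags=0010 GE?T → r2=0x48
[6] flags=0010 VS?F → skip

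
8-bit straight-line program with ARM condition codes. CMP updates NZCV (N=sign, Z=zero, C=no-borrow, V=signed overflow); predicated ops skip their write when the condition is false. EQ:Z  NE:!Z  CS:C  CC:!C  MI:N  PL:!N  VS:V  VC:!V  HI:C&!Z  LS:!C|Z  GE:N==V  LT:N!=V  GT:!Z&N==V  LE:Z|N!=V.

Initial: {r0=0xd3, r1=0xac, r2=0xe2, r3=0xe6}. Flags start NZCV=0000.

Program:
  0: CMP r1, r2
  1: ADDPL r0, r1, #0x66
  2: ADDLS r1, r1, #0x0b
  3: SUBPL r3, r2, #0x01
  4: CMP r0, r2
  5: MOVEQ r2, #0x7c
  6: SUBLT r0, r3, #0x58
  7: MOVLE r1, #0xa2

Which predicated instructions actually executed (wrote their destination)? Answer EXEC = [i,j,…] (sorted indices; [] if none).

[0] flags=1000 → (cmp)
[1] flags=1000 PL?F → skip
[2] flags=1000 LS?T → r1=0xb7
[3] flags=1000 PL?F → skip
[4] flags=1000 → (cmp)
[5] flags=1000 EQ?F → skip
[6] flags=1000 LT?T → r0=0x8e
[7] flags=1000 LE?T → r1=0xa2

EXEC = [2,6,7]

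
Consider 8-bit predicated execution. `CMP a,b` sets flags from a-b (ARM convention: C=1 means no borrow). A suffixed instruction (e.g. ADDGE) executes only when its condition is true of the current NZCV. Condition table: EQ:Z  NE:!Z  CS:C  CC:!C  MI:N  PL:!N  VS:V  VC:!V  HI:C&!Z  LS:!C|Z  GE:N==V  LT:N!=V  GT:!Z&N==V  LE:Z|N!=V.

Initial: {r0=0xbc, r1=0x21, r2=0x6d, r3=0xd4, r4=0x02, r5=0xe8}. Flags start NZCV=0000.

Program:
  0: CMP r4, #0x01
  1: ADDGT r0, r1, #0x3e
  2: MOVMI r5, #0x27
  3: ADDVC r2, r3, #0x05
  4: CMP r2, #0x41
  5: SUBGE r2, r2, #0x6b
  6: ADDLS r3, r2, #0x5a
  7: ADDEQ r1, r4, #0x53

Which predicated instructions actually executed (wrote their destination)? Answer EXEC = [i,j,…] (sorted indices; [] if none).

0: ✓ CMP  NZCV=0010
1: ✓ ADDGT  r0←0x5f
2: · MOVMI
3: ✓ ADDVC  r2←0xd9
4: ✓ CMP  NZCV=1010
5: · SUBGE
6: · ADDLS
7: · ADDEQ

EXEC = [1,3]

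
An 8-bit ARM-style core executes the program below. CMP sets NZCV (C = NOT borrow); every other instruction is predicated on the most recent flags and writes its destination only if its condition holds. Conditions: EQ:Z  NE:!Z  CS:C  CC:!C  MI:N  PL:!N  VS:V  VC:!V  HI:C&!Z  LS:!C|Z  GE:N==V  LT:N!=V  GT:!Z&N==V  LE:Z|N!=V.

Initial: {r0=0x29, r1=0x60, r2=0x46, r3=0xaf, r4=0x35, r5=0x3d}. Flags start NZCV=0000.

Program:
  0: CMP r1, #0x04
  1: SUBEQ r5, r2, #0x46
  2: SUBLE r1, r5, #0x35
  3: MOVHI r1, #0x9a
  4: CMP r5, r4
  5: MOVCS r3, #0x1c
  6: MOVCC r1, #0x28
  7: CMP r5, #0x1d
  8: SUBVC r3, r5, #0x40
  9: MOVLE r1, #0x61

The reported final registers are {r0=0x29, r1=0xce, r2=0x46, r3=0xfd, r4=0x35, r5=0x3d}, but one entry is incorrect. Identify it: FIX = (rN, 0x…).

FIX = (r1, 0x9a)

[0] flags=0010 → (cmp)
[1] flags=0010 EQ?F → skip
[2] flags=0010 LE?F → skip
[3] flags=0010 HI?T → r1=0x9a
[4] flags=0010 → (cmp)
[5] flags=0010 CS?T → r3=0x1c
[6] flags=0010 CC?F → skip
[7] flags=0010 → (cmp)
[8] flags=0010 VC?T → r3=0xfd
[9] flags=0010 LE?F → skip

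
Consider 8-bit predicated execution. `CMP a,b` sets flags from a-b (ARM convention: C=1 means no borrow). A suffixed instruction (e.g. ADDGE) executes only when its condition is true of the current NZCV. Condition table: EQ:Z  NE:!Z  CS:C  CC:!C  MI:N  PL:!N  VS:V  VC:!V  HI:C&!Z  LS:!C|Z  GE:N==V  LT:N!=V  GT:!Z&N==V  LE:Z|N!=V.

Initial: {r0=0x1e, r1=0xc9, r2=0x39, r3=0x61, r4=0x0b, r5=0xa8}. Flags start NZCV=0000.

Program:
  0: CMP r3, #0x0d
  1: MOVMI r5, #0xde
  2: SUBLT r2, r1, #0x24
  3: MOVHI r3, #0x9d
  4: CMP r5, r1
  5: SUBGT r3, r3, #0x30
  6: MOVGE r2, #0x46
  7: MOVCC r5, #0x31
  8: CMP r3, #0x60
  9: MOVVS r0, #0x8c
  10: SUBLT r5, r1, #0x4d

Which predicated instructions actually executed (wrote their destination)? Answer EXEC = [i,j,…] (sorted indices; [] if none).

EXEC = [3,7,9,10]

[0] flags=0010 → (cmp)
[1] flags=0010 MI?F → skip
[2] flags=0010 LT?F → skip
[3] flags=0010 HI?T → r3=0x9d
[4] flags=1000 → (cmp)
[5] flags=1000 GT?F → skip
[6] flags=1000 GE?F → skip
[7] flags=1000 CC?T → r5=0x31
[8] flags=0011 → (cmp)
[9] flags=0011 VS?T → r0=0x8c
[10] flags=0011 LT?T → r5=0x7c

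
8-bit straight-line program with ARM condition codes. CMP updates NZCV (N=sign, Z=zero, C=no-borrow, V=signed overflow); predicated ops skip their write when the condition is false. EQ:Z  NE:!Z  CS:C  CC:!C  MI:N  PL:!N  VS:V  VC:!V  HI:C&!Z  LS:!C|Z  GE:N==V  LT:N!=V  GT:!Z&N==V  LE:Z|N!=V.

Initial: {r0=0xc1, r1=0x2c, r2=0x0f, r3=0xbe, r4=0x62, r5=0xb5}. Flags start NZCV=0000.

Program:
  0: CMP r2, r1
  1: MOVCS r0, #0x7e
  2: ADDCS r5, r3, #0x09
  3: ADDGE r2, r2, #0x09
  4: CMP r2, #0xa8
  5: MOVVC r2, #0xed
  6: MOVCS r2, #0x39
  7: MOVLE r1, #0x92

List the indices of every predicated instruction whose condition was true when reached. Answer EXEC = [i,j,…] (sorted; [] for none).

[0] flags=1000 → (cmp)
[1] flags=1000 CS?F → skip
[2] flags=1000 CS?F → skip
[3] flags=1000 GE?F → skip
[4] flags=0000 → (cmp)
[5] flags=0000 VC?T → r2=0xed
[6] flags=0000 CS?F → skip
[7] flags=0000 LE?F → skip

EXEC = [5]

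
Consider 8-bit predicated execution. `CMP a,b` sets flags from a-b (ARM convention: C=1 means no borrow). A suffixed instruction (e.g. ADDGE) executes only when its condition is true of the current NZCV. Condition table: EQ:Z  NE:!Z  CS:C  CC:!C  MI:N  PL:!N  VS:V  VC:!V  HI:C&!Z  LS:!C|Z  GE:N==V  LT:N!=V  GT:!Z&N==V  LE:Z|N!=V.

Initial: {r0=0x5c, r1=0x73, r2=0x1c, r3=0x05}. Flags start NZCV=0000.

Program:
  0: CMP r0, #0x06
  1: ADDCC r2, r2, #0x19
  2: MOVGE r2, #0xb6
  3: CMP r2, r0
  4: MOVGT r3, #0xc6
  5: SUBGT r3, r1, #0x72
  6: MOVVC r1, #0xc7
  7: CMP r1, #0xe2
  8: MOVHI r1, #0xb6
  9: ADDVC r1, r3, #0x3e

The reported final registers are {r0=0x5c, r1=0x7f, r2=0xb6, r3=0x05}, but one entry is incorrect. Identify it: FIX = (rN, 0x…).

[0] flags=0010 → (cmp)
[1] flags=0010 CC?F → skip
[2] flags=0010 GE?T → r2=0xb6
[3] flags=0011 → (cmp)
[4] flags=0011 GT?F → skip
[5] flags=0011 GT?F → skip
[6] flags=0011 VC?F → skip
[7] flags=1001 → (cmp)
[8] flags=1001 HI?F → skip
[9] flags=1001 VC?F → skip

FIX = (r1, 0x73)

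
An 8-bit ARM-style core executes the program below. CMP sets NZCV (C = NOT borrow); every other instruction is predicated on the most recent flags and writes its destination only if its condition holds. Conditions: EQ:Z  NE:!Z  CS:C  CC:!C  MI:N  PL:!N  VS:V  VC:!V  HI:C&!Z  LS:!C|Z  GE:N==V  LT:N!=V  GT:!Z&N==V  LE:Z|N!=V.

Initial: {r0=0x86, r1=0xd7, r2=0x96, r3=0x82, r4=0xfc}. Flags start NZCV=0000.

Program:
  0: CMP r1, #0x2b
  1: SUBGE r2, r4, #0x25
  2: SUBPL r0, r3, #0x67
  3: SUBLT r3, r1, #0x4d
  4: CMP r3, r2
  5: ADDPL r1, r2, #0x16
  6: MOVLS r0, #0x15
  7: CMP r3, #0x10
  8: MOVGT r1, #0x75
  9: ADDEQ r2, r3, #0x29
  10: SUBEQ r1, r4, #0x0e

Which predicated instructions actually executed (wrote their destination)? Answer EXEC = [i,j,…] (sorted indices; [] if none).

0: ✓ CMP  NZCV=1010
1: · SUBGE
2: · SUBPL
3: ✓ SUBLT  r3←0x8a
4: ✓ CMP  NZCV=1000
5: · ADDPL
6: ✓ MOVLS  r0←0x15
7: ✓ CMP  NZCV=0011
8: · MOVGT
9: · ADDEQ
10: · SUBEQ

EXEC = [3,6]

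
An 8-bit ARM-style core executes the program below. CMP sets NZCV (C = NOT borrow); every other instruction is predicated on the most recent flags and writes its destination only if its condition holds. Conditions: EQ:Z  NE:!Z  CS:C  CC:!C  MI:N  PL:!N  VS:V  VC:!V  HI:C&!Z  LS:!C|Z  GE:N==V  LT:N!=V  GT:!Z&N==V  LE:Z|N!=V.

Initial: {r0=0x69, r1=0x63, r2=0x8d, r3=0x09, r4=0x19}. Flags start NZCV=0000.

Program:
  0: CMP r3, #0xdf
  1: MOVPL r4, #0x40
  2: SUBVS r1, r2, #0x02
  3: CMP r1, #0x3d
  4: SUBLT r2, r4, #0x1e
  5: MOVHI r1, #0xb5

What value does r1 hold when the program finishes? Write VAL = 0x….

VAL = 0xb5

0: ✓ CMP  NZCV=0000
1: ✓ MOVPL  r4←0x40
2: · SUBVS
3: ✓ CMP  NZCV=0010
4: · SUBLT
5: ✓ MOVHI  r1←0xb5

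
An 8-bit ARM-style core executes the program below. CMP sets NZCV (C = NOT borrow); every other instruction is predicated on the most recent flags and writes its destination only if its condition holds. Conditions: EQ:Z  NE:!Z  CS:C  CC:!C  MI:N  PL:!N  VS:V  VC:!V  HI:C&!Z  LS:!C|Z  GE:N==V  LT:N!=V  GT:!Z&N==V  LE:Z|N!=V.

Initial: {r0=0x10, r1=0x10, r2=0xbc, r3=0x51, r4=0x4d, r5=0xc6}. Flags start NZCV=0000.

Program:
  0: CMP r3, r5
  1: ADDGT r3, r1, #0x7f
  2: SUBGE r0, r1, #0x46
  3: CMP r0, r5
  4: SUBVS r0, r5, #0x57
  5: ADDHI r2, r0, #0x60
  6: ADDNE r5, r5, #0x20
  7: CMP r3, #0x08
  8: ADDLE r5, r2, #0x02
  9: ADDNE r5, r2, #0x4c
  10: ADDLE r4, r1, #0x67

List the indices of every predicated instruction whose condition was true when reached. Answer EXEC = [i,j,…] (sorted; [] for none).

EXEC = [1,2,5,6,8,9,10]

[0] flags=1001 → (cmp)
[1] flags=1001 GT?T → r3=0x8f
[2] flags=1001 GE?T → r0=0xca
[3] flags=0010 → (cmp)
[4] flags=0010 VS?F → skip
[5] flags=0010 HI?T → r2=0x2a
[6] flags=0010 NE?T → r5=0xe6
[7] flags=1010 → (cmp)
[8] flags=1010 LE?T → r5=0x2c
[9] flags=1010 NE?T → r5=0x76
[10] flags=1010 LE?T → r4=0x77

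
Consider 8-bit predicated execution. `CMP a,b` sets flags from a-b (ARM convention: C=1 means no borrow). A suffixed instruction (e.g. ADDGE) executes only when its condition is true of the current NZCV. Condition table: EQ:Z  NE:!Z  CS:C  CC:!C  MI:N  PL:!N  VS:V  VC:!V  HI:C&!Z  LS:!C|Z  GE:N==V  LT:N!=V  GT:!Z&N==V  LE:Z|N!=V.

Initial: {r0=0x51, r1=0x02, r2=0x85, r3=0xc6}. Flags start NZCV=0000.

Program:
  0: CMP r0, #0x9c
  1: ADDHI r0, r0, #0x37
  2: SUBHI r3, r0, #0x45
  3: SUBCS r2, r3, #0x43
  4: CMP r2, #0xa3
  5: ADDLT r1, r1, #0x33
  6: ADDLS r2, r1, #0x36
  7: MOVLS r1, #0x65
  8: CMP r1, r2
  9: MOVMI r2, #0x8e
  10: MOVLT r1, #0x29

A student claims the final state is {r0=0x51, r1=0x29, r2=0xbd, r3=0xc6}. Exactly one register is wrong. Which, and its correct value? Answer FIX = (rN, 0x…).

0: ✓ CMP  NZCV=1001
1: · ADDHI
2: · SUBHI
3: · SUBCS
4: ✓ CMP  NZCV=1000
5: ✓ ADDLT  r1←0x35
6: ✓ ADDLS  r2←0x6b
7: ✓ MOVLS  r1←0x65
8: ✓ CMP  NZCV=1000
9: ✓ MOVMI  r2←0x8e
10: ✓ MOVLT  r1←0x29

FIX = (r2, 0x8e)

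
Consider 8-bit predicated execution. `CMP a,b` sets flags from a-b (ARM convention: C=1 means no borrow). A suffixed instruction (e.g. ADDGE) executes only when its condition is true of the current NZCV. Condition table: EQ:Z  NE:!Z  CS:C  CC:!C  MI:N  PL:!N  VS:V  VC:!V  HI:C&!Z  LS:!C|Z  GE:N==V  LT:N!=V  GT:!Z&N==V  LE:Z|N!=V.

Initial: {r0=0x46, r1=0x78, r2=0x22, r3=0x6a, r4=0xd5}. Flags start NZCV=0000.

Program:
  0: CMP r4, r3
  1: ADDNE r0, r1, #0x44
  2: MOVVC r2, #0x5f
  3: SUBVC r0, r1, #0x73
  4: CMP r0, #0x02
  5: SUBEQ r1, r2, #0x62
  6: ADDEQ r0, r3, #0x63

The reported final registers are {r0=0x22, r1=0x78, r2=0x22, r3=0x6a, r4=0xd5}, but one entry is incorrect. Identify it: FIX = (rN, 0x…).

[0] flags=0011 → (cmp)
[1] flags=0011 NE?T → r0=0xbc
[2] flags=0011 VC?F → skip
[3] flags=0011 VC?F → skip
[4] flags=1010 → (cmp)
[5] flags=1010 EQ?F → skip
[6] flags=1010 EQ?F → skip

FIX = (r0, 0xbc)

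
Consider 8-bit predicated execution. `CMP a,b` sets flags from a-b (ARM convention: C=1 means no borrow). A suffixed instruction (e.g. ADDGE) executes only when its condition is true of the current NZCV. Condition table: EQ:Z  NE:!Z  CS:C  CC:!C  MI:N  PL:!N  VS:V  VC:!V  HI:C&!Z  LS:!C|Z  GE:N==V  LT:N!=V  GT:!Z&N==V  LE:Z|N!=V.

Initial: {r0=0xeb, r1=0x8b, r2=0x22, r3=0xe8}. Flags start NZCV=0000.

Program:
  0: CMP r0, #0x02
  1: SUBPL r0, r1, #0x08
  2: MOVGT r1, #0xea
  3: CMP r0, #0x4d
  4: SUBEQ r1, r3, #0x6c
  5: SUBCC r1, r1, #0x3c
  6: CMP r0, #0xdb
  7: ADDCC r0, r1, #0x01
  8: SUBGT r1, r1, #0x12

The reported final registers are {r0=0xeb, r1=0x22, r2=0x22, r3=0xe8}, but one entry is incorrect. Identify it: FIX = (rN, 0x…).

[0] flags=1010 → (cmp)
[1] flags=1010 PL?F → skip
[2] flags=1010 GT?F → skip
[3] flags=1010 → (cmp)
[4] flags=1010 EQ?F → skip
[5] flags=1010 CC?F → skip
[6] flags=0010 → (cmp)
[7] flags=0010 CC?F → skip
[8] flags=0010 GT?T → r1=0x79

FIX = (r1, 0x79)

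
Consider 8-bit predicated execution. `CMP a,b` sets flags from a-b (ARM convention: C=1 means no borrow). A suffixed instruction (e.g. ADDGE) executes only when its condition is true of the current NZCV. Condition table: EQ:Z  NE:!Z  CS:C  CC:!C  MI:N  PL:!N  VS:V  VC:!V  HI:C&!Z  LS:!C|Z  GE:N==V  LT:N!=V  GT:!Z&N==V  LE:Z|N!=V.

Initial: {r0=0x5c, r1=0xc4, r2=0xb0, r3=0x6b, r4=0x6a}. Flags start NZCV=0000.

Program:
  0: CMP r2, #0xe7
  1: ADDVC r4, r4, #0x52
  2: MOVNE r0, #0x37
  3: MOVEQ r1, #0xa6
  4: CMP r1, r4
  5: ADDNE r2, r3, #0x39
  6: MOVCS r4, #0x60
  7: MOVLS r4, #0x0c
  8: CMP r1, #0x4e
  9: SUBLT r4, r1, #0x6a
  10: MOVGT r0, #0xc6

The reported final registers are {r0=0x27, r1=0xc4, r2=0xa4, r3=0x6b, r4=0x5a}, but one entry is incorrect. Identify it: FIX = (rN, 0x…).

[0] flags=1000 → (cmp)
[1] flags=1000 VC?T → r4=0xbc
[2] flags=1000 NE?T → r0=0x37
[3] flags=1000 EQ?F → skip
[4] flags=0010 → (cmp)
[5] flags=0010 NE?T → r2=0xa4
[6] flags=0010 CS?T → r4=0x60
[7] flags=0010 LS?F → skip
[8] flags=0011 → (cmp)
[9] flags=0011 LT?T → r4=0x5a
[10] flags=0011 GT?F → skip

FIX = (r0, 0x37)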